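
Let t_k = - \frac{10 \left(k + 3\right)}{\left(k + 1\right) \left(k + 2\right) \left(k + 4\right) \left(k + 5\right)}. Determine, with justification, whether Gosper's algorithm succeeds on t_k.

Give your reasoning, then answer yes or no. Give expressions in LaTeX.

r(k) = (k + 1)*(k + 4)**2/((k + 3)**2*(k + 6)) after simplifying.
Gosper form: A/B · C(k+1)/C(k) with A=k + 1, B=k + 6, C=k**2 + 6*k + 9.
Solve (k + 1)·f(k+1) − (k + 5)·f(k) = k**2 + 6*k + 9.
deg f ≤ 4 (via 1,1,2).
A polynomial solution: f(k) = k*(k + 2)*(k + 3)*(k + 5)/8.
R(k) = B(k−1)·f(k)/C(k) = k*(k + 2)*(k + 5)**2/(8*(k + 3)); s_k = R·t_k = 5*k*(-k - 5)/(4*(k**2 + 5*k + 4)).
Verify: 10*(-k - 3)/(k**4 + 12*k**3 + 49*k**2 + 78*k + 40) matches t_k.

Yes. s_k = \frac{5 k \left(- k - 5\right)}{4 \left(k^{2} + 5 k + 4\right)}.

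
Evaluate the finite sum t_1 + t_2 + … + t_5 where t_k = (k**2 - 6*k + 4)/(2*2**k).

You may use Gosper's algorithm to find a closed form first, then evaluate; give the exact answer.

The ratio is (k**2 - 4*k - 1)/(2*(k**2 - 6*k + 4)).
A = 1/2, B = 1, C = k**2 - 6*k + 4.
f must satisfy (1/2)·f(k+1) − (1)·f(k) = k**2 - 6*k + 4.
d = 2 from the (0,0,2) case.
Coefficient equations give f(k) = -2*(k**2 - 4*k + 1).
Get s_k = R·t_k = (-k**2 + 4*k - 1)/2**k with R(k) = B(k−1)f(k)/C(k) = -2*(k**2 - 4*k + 1)/(k**2 - 6*k + 4).
Verify: (k**2 - 6*k + 4)/(2*2**k) matches t_k.
Sum = s_(6) − s_(1); s_(6) = -13/64, s_(1) = 1 ⇒ -77/64.

Σ = -77/64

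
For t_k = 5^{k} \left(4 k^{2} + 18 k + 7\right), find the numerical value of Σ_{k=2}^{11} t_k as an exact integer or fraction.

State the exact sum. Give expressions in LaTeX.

The ratio is 5*(4*k**2 + 26*k + 29)/(4*k**2 + 18*k + 7).
Normal form (A,B,C) = (5, 1, k**2 + 9*k/2 + 7/4).
Set up (5)·f(k+1) − (1)·f(k) − (k**2 + 9*k/2 + 7/4) = 0.
Degrees (0,0,2) ⇒ d ≤ 2.
Coefficient equations give f(k) = (k**2 + 2*k - 2)/4.
So s_k = (B(k−1)f/C)·t_k = ((k**2 + 2*k - 2)/(4*k**2 + 18*k + 7))·t_k = 5**k*(k**2 + 2*k - 2).
Check: Δs_k = 5**k*(4*k**2 + 18*k + 7). ✓
Telescoping: Σ = s_(12) − s_(2) = 40527343750 − (150) = 40527343600.

Σ = 40527343600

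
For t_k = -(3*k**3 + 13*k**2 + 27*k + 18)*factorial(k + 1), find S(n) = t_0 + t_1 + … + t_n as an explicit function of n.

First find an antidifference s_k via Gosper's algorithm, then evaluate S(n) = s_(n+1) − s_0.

S(n) = -3*n**4*factorial(n) - 19*n**3*factorial(n) - 47*n**2*factorial(n) - 53*n*factorial(n) - 22*factorial(n) + 4

Ratio r(k) = (3*k**4 + 28*k**3 + 106*k**2 + 185*k + 122)/(3*k**3 + 13*k**2 + 27*k + 18).
Take A(k)=k + 2, B(k)=1, C(k)=k**3 + 13*k**2/3 + 9*k + 6.
Set up (k + 2)·f(k+1) − (1)·f(k) − (k**3 + 13*k**2/3 + 9*k + 6) = 0.
deg f ≤ 2 (via 1,0,3).
Coefficient equations give f(k) = (3*k**2 + 4*k + 4)/3.
So s_k = (B(k−1)f/C)·t_k = ((3*k**2 + 4*k + 4)/(3*k**3 + 13*k**2 + 27*k + 18))·t_k = -(3*k**2 + 4*k + 4)*factorial(k + 1).
Δs = -(3*k**3 + 13*k**2 + 27*k + 18)*factorial(k + 1), as required.
Telescope: S(n) = s_(n+1) − s_(0) = -(3*n**2 + 10*n + 11)*factorial(n + 2) − (-4) = -3*n**4*factorial(n) - 19*n**3*factorial(n) - 47*n**2*factorial(n) - 53*n*factorial(n) - 22*factorial(n) + 4.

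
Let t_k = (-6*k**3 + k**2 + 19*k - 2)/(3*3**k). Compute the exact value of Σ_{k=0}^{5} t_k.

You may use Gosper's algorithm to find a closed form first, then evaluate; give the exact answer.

Σ = -2126/729

r(k) = (2*k**3 + 17*k**2/3 - k - 4)/(6*k**3 - k**2 - 19*k + 2) after simplifying.
So A=1/3 and B=1, with C=k**3 - k**2/6 - 19*k/6 + 1/3.
Key eq: (1/3)·f(k+1) = (1)·f(k) + (k**3 - k**2/6 - 19*k/6 + 1/3).
d = 3 from the (0,0,3) case.
Solve for f: f(k) = -(3*k**3 + 4*k**2 - k + 4)/2 (degree 3 ≤ 3).
R(k) = B(k−1)·f(k)/C(k) = -3*(3*k**3 + 4*k**2 - k + 4)/(6*k**3 - k**2 - 19*k + 2); s_k = R·t_k = (3*k**3 + 4*k**2 - k + 4)/3**k.
s_(k+1) − s_k = (-6*k**3 + k**2 + 19*k - 2)/(3*3**k) = t_k.
Σ_(k=0)^(5) t_k = s_(6) − s_(0) = 790/729 − (4) = -2126/729.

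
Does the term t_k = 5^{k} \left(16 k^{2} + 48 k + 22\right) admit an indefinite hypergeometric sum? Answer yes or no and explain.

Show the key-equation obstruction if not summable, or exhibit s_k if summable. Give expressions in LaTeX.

Ratio r(k) = 5*(8*k**2 + 40*k + 43)/(8*k**2 + 24*k + 11).
A = 5, B = 1, C = k**2 + 3*k + 11/8.
Need (5)·f(k+1) − (1)·f(k) = k**2 + 3*k + 11/8.
deg f ≤ 2 (via 0,0,2).
Match coefficients ⇒ f(k) = (k + 1)*(2*k - 1)/8.
Then R = B(k−1)f/C = (k + 1)*(2*k - 1)/(8*k**2 + 24*k + 11), so s_k = R(k)·t_k = 2*5**k*(2*k**2 + k - 1).
s_(k+1) − s_k = 5**k*(16*k**2 + 48*k + 22) = t_k.

Yes. s_k = 2 \cdot 5^{k} \left(2 k^{2} + k - 1\right).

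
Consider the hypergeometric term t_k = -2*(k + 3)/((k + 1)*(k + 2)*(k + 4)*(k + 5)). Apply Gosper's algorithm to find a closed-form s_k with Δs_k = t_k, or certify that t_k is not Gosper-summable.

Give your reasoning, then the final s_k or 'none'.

s_k = k*(-k - 5)/(4*(k**2 + 5*k + 4))

Ratio r(k) = (k + 1)*(k + 4)**2/((k + 3)**2*(k + 6)).
Factor: A=k + 1; B=k + 6; C=k**2 + 6*k + 9.
Key eq: (k + 1)·f(k+1) = (k + 5)·f(k) + (k**2 + 6*k + 9).
Degrees (1,1,2) ⇒ d ≤ 4.
Match coefficients ⇒ f(k) = k*(k + 2)*(k + 3)*(k + 5)/8.
R(k) = B(k−1)·f(k)/C(k) = k*(k + 2)*(k + 5)**2/(8*(k + 3)); s_k = R·t_k = k*(-k - 5)/(4*(k**2 + 5*k + 4)).
Δs = 2*(-k - 3)/(k**4 + 12*k**3 + 49*k**2 + 78*k + 40), as required.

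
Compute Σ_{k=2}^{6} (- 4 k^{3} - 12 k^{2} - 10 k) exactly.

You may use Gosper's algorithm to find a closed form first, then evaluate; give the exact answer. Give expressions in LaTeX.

t_(k+1)/t_k = (2*k**3 + 12*k**2 + 23*k + 13)/(k*(2*k**2 + 6*k + 5)).
Factor: A=1; B=1; C=k**3 + 3*k**2 + 5*k/2.
Set up (1)·f(k+1) − (1)·f(k) − (k**3 + 3*k**2 + 5*k/2) = 0.
deg f ≤ 4 (via 0,0,3).
Coefficient equations give f(k) = k*(k - 1)*(k**2 + 3*k + 3)/4.
So s_k = (B(k−1)f/C)·t_k = ((k - 1)*(k**2 + 3*k + 3)/(2*(2*k**2 + 6*k + 5)))·t_k = k*(-k**3 - 2*k**2 + 3).
Verify: 2*k*(-2*k**2 - 6*k - 5) matches t_k.
Sum = s_(7) − s_(2); s_(7) = -3066, s_(2) = -26 ⇒ -3040.

Σ = -3040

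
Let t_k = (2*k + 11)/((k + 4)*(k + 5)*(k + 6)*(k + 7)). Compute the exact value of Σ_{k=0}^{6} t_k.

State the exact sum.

The ratio is (k + 4)*(2*k + 13)/((k + 8)*(2*k + 11)).
So A=k + 4 and B=k + 8, with C=k + 11/2.
f must satisfy (k + 4)·f(k+1) − (k + 7)·f(k) = k + 11/2.
d = 3 from the (1,1,1) case.
Match coefficients ⇒ f(k) = k*(k + 5)*(k + 10)/48.
R(k) = B(k−1)·f(k)/C(k) = k*(k + 5)*(k + 7)*(k + 10)/(24*(2*k + 11)); s_k = R·t_k = k*(k + 10)/(24*(k**2 + 10*k + 24)).
Check: Δs_k = (2*k + 11)/(k**4 + 22*k**3 + 179*k**2 + 638*k + 840). ✓
Telescoping: Σ = s_(7) − s_(0) = 119/3432 − (0) = 119/3432.

Σ = 119/3432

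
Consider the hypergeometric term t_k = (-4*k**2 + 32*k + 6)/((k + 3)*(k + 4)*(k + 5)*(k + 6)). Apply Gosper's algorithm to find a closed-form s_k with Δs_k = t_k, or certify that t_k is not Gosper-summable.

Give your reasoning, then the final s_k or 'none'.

s_k = 2*k*(2*k - 1)/((k + 3)*(k + 4)*(k + 5))

Compute t_(k+1)/t_k: get (k + 3)*(16*k - 2*(k + 1)**2 + 19)/((k + 7)*(-2*k**2 + 16*k + 3)).
Take A(k)=k + 3, B(k)=k + 7, C(k)=k**2 - 8*k - 3/2.
Key eq: (k + 3)·f(k+1) = (k + 6)·f(k) + (k**2 - 8*k - 3/2).
deg f ≤ 3 (via 1,1,2).
A polynomial solution: f(k) = -k*(2*k - 1)/2.
R(k) = B(k−1)·f(k)/C(k) = -k*(k + 6)*(2*k - 1)/(2*k**2 - 16*k - 3); s_k = R·t_k = 2*k*(2*k - 1)/((k + 3)*(k + 4)*(k + 5)).
s_(k+1) − s_k = 2*(-2*k**2 + 16*k + 3)/(k**4 + 18*k**3 + 119*k**2 + 342*k + 360) = t_k.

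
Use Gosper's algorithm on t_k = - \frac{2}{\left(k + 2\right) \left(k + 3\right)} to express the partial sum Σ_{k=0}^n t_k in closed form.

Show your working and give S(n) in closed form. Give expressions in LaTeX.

S(n) = \frac{- n - 1}{n + 3}

r(k) = (k + 2)/(k + 4) after simplifying.
Gosper form: A/B · C(k+1)/C(k) with A=k + 2, B=k + 4, C=1.
Solve (k + 2)·f(k+1) − (k + 3)·f(k) = 1.
Degrees (1,1,0) ⇒ d ≤ 1.
Match coefficients ⇒ f(k) = k/2.
Get s_k = R·t_k = -k/(k + 2) with R(k) = B(k−1)f(k)/C(k) = k*(k + 3)/2.
s_(k+1) − s_k = -2/(k**2 + 5*k + 6) = t_k.
Telescope: S(n) = s_(n+1) − s_(0) = (-n - 1)/(n + 3) − (0) = (-n - 1)/(n + 3).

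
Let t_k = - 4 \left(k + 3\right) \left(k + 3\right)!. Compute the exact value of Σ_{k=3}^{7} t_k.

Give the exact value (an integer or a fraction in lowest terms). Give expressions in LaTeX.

t_(k+1)/t_k = (k + 4)**2/(k + 3).
Gosper form: A/B · C(k+1)/C(k) with A=k + 4, B=1, C=k + 3.
Set up (k + 4)·f(k+1) − (1)·f(k) − (k + 3) = 0.
deg f ≤ 0 (via 1,0,1).
Match coefficients ⇒ f(k) = 1.
R(k) = B(k−1)·f(k)/C(k) = 1/(k + 3); s_k = R·t_k = -4*factorial(k + 3).
Δs = -4*(k + 3)*factorial(k + 3), as required.
Evaluate s at k=8 and k=3: -159667200 and -2880; difference -159664320.

Σ = -159664320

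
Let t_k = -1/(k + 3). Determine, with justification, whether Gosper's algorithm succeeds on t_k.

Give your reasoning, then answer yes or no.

Ratio r(k) = (k + 3)/(k + 4).
A = k + 3, B = k + 4, C = 1.
Need (k + 3)·f(k+1) − (k + 3)·f(k) = 1.
Bound: deg f ≤ 0.
f = c0 ⇒ A·f(k+1) − B(k−1)·f(k) − C = -1. The system {-1 = 0} is inconsistent; no antidifference.

No — the linear system for f has no solution.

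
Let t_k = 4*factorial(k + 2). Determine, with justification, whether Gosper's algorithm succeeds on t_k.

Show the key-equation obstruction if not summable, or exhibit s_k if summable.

No — negative degree bound, so no certificate f.

r(k) = k + 3 after simplifying.
Gosper form: A/B · C(k+1)/C(k) with A=k + 3, B=1, C=1.
Key eq: (k + 3)·f(k+1) = (1)·f(k) + (1).
From deg A=1, deg B=0, deg C=0: d=-1.
Negative degree bound (-1): no f exists, t_k not Gosper-summable.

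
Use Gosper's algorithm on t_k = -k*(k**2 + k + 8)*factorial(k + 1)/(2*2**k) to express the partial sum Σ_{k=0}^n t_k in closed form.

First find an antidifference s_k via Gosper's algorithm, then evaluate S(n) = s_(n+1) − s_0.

S(n) = 2**(-n - 1)*(2**(n + 3) - n**4*factorial(n) - 4*n**3*factorial(n) - 9*n**2*factorial(n) - 14*n*factorial(n) - 8*factorial(n))

t_(k+1)/t_k = (k + 1)*(k + 2)*(k + (k + 1)**2 + 9)/(2*k*(k**2 + k + 8)).
A = k/2 + 1, B = 1, C = k**3 + k**2 + 8*k.
Solve (k/2 + 1)·f(k+1) − (1)·f(k) = k**3 + k**2 + 8*k.
deg f ≤ 2 (via 1,0,3).
Match coefficients ⇒ f(k) = 2*(k**2 - k + 4).
R(k) = B(k−1)·f(k)/C(k) = 2*(k**2 - k + 4)/(k*(k**2 + k + 8)); s_k = R·t_k = -(k**2 - k + 4)*factorial(k + 1)/2**k.
s_(k+1) − s_k = -k*(k**2 + k + 8)*factorial(k + 1)/(2*2**k) = t_k.
Evaluate: s_(n+1) = -2**(-n - 1)*(n**2 + n + 4)*factorial(n + 2); subtract s_(0) = -4 ⇒ S(n) = 2**(-n - 1)*(2**(n + 3) - n**4*factorial(n) - 4*n**3*factorial(n) - 9*n**2*factorial(n) - 14*n*factorial(n) - 8*factorial(n)).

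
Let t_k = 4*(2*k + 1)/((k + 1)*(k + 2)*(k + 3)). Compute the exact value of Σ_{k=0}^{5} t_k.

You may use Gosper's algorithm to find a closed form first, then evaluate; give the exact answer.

Σ = 57/28

t_(k+1)/t_k = (k + 1)*(2*k + 3)/((k + 4)*(2*k + 1)).
Take A(k)=k + 1, B(k)=k + 4, C(k)=k + 1/2.
Solve (k + 1)·f(k+1) − (k + 3)·f(k) = k + 1/2.
deg f ≤ 2 (via 1,1,1).
Solve for f: f(k) = k*(3*k + 1)/8 (degree 2 ≤ 2).
Get s_k = R·t_k = k*(3*k + 1)/((k + 1)*(k + 2)) with R(k) = B(k−1)f(k)/C(k) = k*(k + 3)*(3*k + 1)/(4*(2*k + 1)).
Δs = 4*(2*k + 1)/(k**3 + 6*k**2 + 11*k + 6), as required.
Evaluate s at k=6 and k=0: 57/28 and 0; difference 57/28.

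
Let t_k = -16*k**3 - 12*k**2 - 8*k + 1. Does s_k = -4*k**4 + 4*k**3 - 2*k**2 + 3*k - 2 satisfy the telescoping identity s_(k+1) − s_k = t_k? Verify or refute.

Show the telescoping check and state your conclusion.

s_(k+1) = -4*k**4 - 12*k**3 - 14*k**2 - 5*k - 1
s_(k+1) − s_k = -16*k**3 - 12*k**2 - 8*k + 1
(s_(k+1) − s_k) − t_k = 0

valid (s_(k+1) − s_k reduces to t_k)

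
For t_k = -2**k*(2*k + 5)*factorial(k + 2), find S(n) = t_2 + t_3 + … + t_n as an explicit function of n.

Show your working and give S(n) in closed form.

t_(k+1)/t_k = 2*(k + 3)*(2*k + 7)/(2*k + 5).
A = 2*k + 6, B = 1, C = k + 5/2.
Key eq: (2*k + 6)·f(k+1) = (1)·f(k) + (k + 5/2).
deg f ≤ 0 (via 1,0,1).
Solving with deg f ≤ 0: f(k) = 1/2.
So s_k = (B(k−1)f/C)·t_k = (1/(2*k + 5))·t_k = -2**k*factorial(k + 2).
s_(k+1) − s_k = -2**k*(2*k + 5)*factorial(k + 2) = t_k.
Evaluate: s_(n+1) = -2**(n + 1)*factorial(n + 3); subtract s_(2) = -96 ⇒ S(n) = -2*2**n*factorial(n + 3) + 96.

S(n) = -2*2**n*factorial(n + 3) + 96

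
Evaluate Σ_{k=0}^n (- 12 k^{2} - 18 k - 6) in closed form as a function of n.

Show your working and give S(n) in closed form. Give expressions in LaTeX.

S(n) = - 4 n^{3} - 15 n^{2} - 17 n - 6

Compute t_(k+1)/t_k: get (2*k**2 + 7*k + 6)/(2*k**2 + 3*k + 1).
Gosper form: A/B · C(k+1)/C(k) with A=1, B=1, C=k**2 + 3*k/2 + 1/2.
Set up (1)·f(k+1) − (1)·f(k) − (k**2 + 3*k/2 + 1/2) = 0.
Bound: deg f ≤ 3.
Solving with deg f ≤ 3: f(k) = k*(k + 1)*(4*k - 1)/12.
R(k) = B(k−1)·f(k)/C(k) = k*(4*k - 1)/(6*(2*k + 1)); s_k = R·t_k = k*(-4*k**2 - 3*k + 1).
Verify: -12*k**2 - 18*k - 6 matches t_k.
s_(n+1) = -4*n**3 - 15*n**2 - 17*n - 6 and s_(0) = 0, so S(n) = -4*n**3 - 15*n**2 - 17*n - 6.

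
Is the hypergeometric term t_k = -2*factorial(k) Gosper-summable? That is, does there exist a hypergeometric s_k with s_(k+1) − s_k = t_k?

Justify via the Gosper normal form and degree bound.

The ratio is k + 1.
Normal form (A,B,C) = (k + 1, 1, 1).
Solve (k + 1)·f(k+1) − (1)·f(k) = 1.
Degrees (1,0,0) ⇒ d ≤ -1.
d = -1 < 0 ⇒ no nonzero polynomial f; not summable.

No — key equation has no polynomial f.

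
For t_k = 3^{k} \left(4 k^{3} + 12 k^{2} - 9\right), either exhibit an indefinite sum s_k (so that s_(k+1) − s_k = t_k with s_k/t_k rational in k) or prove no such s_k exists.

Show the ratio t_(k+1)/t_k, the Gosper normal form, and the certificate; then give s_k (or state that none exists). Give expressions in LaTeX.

s_k = 3^{k} \left(2 k^{3} - 3 k^{2} - 3\right)

Step 1: r(k) = 3*(4*(k + 1)**3 + 12*(k + 1)**2 - 9)/(4*k**3 + 12*k**2 - 9).
Take A(k)=3, B(k)=1, C(k)=k**3 + 3*k**2 - 9/4.
Solve (3)·f(k+1) − (1)·f(k) = k**3 + 3*k**2 - 9/4.
deg f ≤ 3 (via 0,0,3).
Solve for f: f(k) = (2*k**3 - 3*k**2 - 3)/4 (degree 3 ≤ 3).
Then R = B(k−1)f/C = (2*k**3 - 3*k**2 - 3)/(4*k**3 + 12*k**2 - 9), so s_k = R(k)·t_k = 3**k*(2*k**3 - 3*k**2 - 3).
s_(k+1) − s_k = 3**k*(4*k**3 + 12*k**2 - 9) = t_k.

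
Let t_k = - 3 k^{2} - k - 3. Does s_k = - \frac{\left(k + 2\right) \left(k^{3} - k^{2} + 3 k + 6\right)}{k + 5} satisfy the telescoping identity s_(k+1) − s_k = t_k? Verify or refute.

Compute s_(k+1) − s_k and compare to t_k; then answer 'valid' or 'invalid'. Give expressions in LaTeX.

Invalid: residual \frac{3 \left(2 k^{3} + 17 k^{2} + 5 k + 9\right)}{k^{2} + 11 k + 30} ≠ 0.

s_(k+1) = -(k + 3)*(3*k + (k + 1)**3 - (k + 1)**2 + 9)/(k + 6)
s_(k+1) − s_k = (-3*k**4 - 28*k**3 - 53*k**2 - 48*k - 63)/(k**2 + 11*k + 30)
(s_(k+1) − s_k) − t_k = 3*(2*k**3 + 17*k**2 + 5*k + 9)/(k**2 + 11*k + 30)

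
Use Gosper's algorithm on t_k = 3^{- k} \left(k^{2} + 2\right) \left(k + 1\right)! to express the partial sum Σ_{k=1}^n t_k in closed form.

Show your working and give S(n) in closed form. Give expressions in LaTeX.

r(k) = (k + 2)*((k + 1)**2 + 2)/(3*(k**2 + 2)) after simplifying.
Take A(k)=k/3 + 2/3, B(k)=1, C(k)=k**2 + 2.
Set up (k/3 + 2/3)·f(k+1) − (1)·f(k) − (k**2 + 2) = 0.
Degrees (1,0,2) ⇒ d ≤ 1.
Match coefficients ⇒ f(k) = 3*k.
So s_k = (B(k−1)f/C)·t_k = (3*k/(k**2 + 2))·t_k = 3**(1 - k)*k*factorial(k + 1).
Δs = (k**2 + 2)*factorial(k + 1)/3**k, as required.
Evaluate: s_(n+1) = (n + 1)*factorial(n + 2)/3**n; subtract s_(1) = 2 ⇒ S(n) = -2 + n*factorial(n + 2)/3**n + factorial(n + 2)/3**n.

S(n) = -2 + 3^{- n} n \left(n + 2\right)! + 3^{- n} \left(n + 2\right)!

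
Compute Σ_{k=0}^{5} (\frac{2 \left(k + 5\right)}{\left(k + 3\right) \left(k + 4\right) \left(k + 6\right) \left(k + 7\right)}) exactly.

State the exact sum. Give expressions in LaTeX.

Σ = 5/108

The ratio is (k + 3)*(k + 6)**2/((k + 5)**2*(k + 8)).
So A=k + 3 and B=k + 8, with C=k**2 + 10*k + 25.
f must satisfy (k + 3)·f(k+1) − (k + 7)·f(k) = k**2 + 10*k + 25.
d = 4 from the (1,1,2) case.
Coefficient equations give f(k) = k*(k + 4)*(k + 5)*(k + 9)/36.
So s_k = (B(k−1)f/C)·t_k = (k*(k + 4)*(k + 7)*(k + 9)/(36*(k + 5)))·t_k = k*(k + 9)/(18*(k**2 + 9*k + 18)).
s_(k+1) − s_k = 2*(k + 5)/(k**4 + 20*k**3 + 145*k**2 + 450*k + 504) = t_k.
Sum = s_(6) − s_(0); s_(6) = 5/108, s_(0) = 0 ⇒ 5/108.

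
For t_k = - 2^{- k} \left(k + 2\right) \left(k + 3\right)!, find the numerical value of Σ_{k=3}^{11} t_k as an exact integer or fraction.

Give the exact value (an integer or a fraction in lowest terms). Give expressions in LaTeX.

Σ = -638512695

r(k) = (k + 3)*(k + 4)/(2*(k + 2)) after simplifying.
So A=k/2 + 2 and B=1, with C=k + 2.
Need (k/2 + 2)·f(k+1) − (1)·f(k) = k + 2.
d = 0 from the (1,0,1) case.
Solve for f: f(k) = 2 (degree 0 ≤ 0).
Then R = B(k−1)f/C = 2/(k + 2), so s_k = R(k)·t_k = -2**(1 - k)*factorial(k + 3).
Verify: -(k + 2)*factorial(k + 3)/2**k matches t_k.
Telescoping: Σ = s_(12) − s_(3) = -638512875 − (-180) = -638512695.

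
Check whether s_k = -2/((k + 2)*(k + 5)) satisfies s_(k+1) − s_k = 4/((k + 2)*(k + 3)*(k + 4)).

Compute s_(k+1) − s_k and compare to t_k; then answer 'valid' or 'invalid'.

Invalid: residual 4*(-3*k - 14)/(k**5 + 20*k**4 + 155*k**3 + 580*k**2 + 1044*k + 720) ≠ 0.

s_(k+1) = -2/((k + 3)*(k + 6))
s_(k+1) − s_k = 4*(k + 4)/(k**4 + 16*k**3 + 91*k**2 + 216*k + 180)
(s_(k+1) − s_k) − t_k = 4*(-3*k - 14)/(k**5 + 20*k**4 + 155*k**3 + 580*k**2 + 1044*k + 720)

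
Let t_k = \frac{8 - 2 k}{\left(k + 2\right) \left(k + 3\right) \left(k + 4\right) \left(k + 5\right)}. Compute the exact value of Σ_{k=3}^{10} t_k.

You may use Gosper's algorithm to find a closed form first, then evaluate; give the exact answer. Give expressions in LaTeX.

Step 1: r(k) = (k - 3)*(k + 2)/((k - 4)*(k + 6)).
Gosper form: A/B · C(k+1)/C(k) with A=k + 2, B=k + 6, C=k - 4.
Solve (k + 2)·f(k+1) − (k + 5)·f(k) = k - 4.
Bound: deg f ≤ 3.
Solving with deg f ≤ 3: f(k) = -k*(k**2 + 9*k + 38)/24.
R(k) = B(k−1)·f(k)/C(k) = -k*(k + 5)*(k**2 + 9*k + 38)/(24*(k - 4)); s_k = R·t_k = k*(k**2 + 9*k + 38)/(12*(k + 2)*(k + 3)*(k + 4)).
s_(k+1) − s_k = 2*(4 - k)/(k**4 + 14*k**3 + 71*k**2 + 154*k + 120) = t_k.
Sum = s_(11) − s_(3); s_(11) = 473/5460, s_(3) = 37/420 ⇒ -2/1365.

Σ = -2/1365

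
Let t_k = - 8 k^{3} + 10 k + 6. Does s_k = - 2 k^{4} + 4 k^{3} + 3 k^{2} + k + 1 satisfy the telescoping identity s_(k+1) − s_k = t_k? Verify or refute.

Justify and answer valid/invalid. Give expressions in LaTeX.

s_(k+1) = -2*k**4 - 4*k**3 + 3*k**2 + 11*k + 7
s_(k+1) − s_k = -8*k**3 + 10*k + 6
(s_(k+1) − s_k) − t_k = 0

valid (s_(k+1) − s_k reduces to t_k)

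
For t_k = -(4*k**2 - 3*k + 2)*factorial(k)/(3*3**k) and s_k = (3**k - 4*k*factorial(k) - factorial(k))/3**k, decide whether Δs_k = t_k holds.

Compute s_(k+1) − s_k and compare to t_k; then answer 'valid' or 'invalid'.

valid (s_(k+1) − s_k reduces to t_k)

s_(k+1) = (3*3**k - 4*k**2*factorial(k) - 9*k*factorial(k) - 5*factorial(k))/(3*3**k)
s_(k+1) − s_k = -(4*k**2 - 3*k + 2)*factorial(k)/(3*3**k)
(s_(k+1) − s_k) − t_k = 0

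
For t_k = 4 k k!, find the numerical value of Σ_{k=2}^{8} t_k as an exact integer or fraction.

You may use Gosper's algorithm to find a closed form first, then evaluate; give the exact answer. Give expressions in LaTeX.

Σ = 1451512

Step 1: r(k) = (k + 1)**2/k.
So A=k + 1 and B=1, with C=k.
Solve (k + 1)·f(k+1) − (1)·f(k) = k.
deg f ≤ 0 (via 1,0,1).
Solving with deg f ≤ 0: f(k) = 1.
Get s_k = R·t_k = 4*factorial(k) with R(k) = B(k−1)f(k)/C(k) = 1/k.
s_(k+1) − s_k = 4*k*factorial(k) = t_k.
Telescoping: Σ = s_(9) − s_(2) = 1451520 − (8) = 1451512.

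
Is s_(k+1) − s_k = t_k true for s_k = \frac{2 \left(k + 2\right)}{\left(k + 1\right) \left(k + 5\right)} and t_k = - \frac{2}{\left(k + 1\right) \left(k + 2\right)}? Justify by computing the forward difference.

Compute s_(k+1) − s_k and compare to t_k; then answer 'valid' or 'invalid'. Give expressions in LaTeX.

Invalid: residual \frac{6 \left(2 k + 7\right)}{k^{4} + 14 k^{3} + 65 k^{2} + 112 k + 60} ≠ 0.

s_(k+1) = 2*(k + 3)/((k + 2)*(k + 6))
s_(k+1) − s_k = 2*(-k**2 - 5*k - 9)/(k**4 + 14*k**3 + 65*k**2 + 112*k + 60)
(s_(k+1) − s_k) − t_k = 6*(2*k + 7)/(k**4 + 14*k**3 + 65*k**2 + 112*k + 60)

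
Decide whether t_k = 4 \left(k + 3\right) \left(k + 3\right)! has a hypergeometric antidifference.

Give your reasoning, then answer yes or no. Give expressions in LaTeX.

The ratio is (k + 4)**2/(k + 3).
Factor: A=k + 4; B=1; C=k + 3.
Key eq: (k + 4)·f(k+1) = (1)·f(k) + (k + 3).
Bound: deg f ≤ 0.
A polynomial solution: f(k) = 1.
R(k) = B(k−1)·f(k)/C(k) = 1/(k + 3); s_k = R·t_k = 4*factorial(k + 3).
Check: Δs_k = 4*(k + 3)*factorial(k + 3). ✓

Yes. s_k = 4 \left(k + 3\right)!.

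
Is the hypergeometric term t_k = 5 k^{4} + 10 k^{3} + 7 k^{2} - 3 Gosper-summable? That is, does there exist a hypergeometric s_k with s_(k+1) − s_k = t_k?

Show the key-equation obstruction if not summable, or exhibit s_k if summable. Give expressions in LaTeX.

r(k) = (5*k**4 + 30*k**3 + 67*k**2 + 64*k + 19)/(5*k**4 + 10*k**3 + 7*k**2 - 3) after simplifying.
A = 1, B = 1, C = k**4 + 2*k**3 + 7*k**2/5 - 3/5.
Key eq: (1)·f(k+1) = (1)·f(k) + (k**4 + 2*k**3 + 7*k**2/5 - 3/5).
Bound: deg f ≤ 5.
A polynomial solution: f(k) = k*(k**4 - k**2 - k - 2)/5.
Then R = B(k−1)f/C = k*(k**4 - k**2 - k - 2)/(5*k**4 + 10*k**3 + 7*k**2 - 3), so s_k = R(k)·t_k = k*(k**4 - k**2 - k - 2).
Δs = 5*k**4 + 10*k**3 + 7*k**2 - 3, as required.

Yes. s_k = k \left(k^{4} - k^{2} - k - 2\right).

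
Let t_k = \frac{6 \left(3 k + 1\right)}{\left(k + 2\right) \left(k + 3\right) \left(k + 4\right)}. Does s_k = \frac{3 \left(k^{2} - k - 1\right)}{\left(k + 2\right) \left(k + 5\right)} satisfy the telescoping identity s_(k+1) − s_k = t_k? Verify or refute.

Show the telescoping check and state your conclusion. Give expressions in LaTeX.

s_(k+1) = 3*(-k + (k + 1)**2 - 2)/((k + 3)*(k + 6))
s_(k+1) − s_k = 6*(4*k**2 + 15*k + 4)/(k**4 + 16*k**3 + 91*k**2 + 216*k + 180)
(s_(k+1) − s_k) − t_k = 6*(k**3 - 3*k**2 - 37*k - 14)/(k**5 + 20*k**4 + 155*k**3 + 580*k**2 + 1044*k + 720)

Invalid: residual \frac{6 \left(k^{3} - 3 k^{2} - 37 k - 14\right)}{k^{5} + 20 k^{4} + 155 k^{3} + 580 k^{2} + 1044 k + 720} ≠ 0.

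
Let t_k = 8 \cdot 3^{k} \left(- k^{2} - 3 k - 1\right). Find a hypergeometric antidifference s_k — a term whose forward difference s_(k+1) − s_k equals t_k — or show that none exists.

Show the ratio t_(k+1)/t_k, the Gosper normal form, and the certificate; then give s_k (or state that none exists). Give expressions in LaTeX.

The ratio is 3*(k**2 + 5*k + 5)/(k**2 + 3*k + 1).
Factor: A=3; B=1; C=k**2 + 3*k + 1.
Solve (3)·f(k+1) − (1)·f(k) = k**2 + 3*k + 1.
Bound: deg f ≤ 2.
Solving with deg f ≤ 2: f(k) = (2*k**2 - 1)/4.
So s_k = (B(k−1)f/C)·t_k = ((2*k**2 - 1)/(4*(k**2 + 3*k + 1)))·t_k = 3**k*(2 - 4*k**2).
Check: Δs_k = 8*3**k*(-k**2 - 3*k - 1). ✓

s_k = 3^{k} \left(2 - 4 k^{2}\right)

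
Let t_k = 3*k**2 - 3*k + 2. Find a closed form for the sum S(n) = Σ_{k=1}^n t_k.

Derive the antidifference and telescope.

Compute t_(k+1)/t_k: get (3*k**2 + 3*k + 2)/(3*k**2 - 3*k + 2).
Gosper form: A/B · C(k+1)/C(k) with A=1, B=1, C=k**2 - k + 2/3.
Key eq: (1)·f(k+1) = (1)·f(k) + (k**2 - k + 2/3).
deg f ≤ 3 (via 0,0,2).
Coefficient equations give f(k) = k*(k**2 - 3*k + 4)/3.
So s_k = (B(k−1)f/C)·t_k = (k*(k**2 - 3*k + 4)/(3*k**2 - 3*k + 2))·t_k = k*(k**2 - 3*k + 4).
Verify: 3*k**2 - 3*k + 2 matches t_k.
Evaluate: s_(n+1) = n**3 + n + 2; subtract s_(1) = 2 ⇒ S(n) = n**3 + n.

S(n) = n**3 + n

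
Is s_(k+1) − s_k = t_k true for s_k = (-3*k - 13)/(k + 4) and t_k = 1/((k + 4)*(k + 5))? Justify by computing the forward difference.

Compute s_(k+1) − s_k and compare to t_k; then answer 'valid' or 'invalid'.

valid (s_(k+1) − s_k reduces to t_k)

s_(k+1) = (-3*k - 16)/(k + 5)
s_(k+1) − s_k = 1/(k**2 + 9*k + 20)
(s_(k+1) − s_k) − t_k = 0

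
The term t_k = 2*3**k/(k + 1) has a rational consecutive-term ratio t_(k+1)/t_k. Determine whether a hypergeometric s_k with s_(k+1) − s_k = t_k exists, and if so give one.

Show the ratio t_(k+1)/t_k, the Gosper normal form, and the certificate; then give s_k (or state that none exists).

Step 1: r(k) = 3*(k + 1)/(k + 2).
A = 3*k + 3, B = k + 2, C = 1.
f must satisfy (3*k + 3)·f(k+1) − (k + 1)·f(k) = 1.
Bound: deg f ≤ -1.
Bound -1 < 0, so the key equation has no polynomial solution.

no hypergeometric antidifference exists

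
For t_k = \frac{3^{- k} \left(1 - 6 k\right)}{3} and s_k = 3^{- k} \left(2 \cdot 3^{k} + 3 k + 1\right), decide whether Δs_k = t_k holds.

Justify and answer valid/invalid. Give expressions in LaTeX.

valid (s_(k+1) − s_k reduces to t_k)

s_(k+1) = 2 + k/3**k + 4/(3*3**k)
s_(k+1) − s_k = (1 - 6*k)/(3*3**k)
(s_(k+1) − s_k) − t_k = 0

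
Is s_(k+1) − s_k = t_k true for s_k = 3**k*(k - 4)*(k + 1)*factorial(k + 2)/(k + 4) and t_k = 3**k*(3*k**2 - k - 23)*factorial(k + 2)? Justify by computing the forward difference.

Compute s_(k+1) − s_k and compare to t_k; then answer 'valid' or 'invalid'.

s_(k+1) = 3**(k + 1)*(k - 3)*(k + 2)*factorial(k + 3)/(k + 5)
s_(k+1) − s_k = 3**k*(3*k**4 + 17*k**3 - 5*k**2 - 143*k - 196)*factorial(k + 2)/((k + 4)*(k + 5))
(s_(k+1) − s_k) − t_k = -3**(k + 1)*(3*k**3 + 11*k**2 - 28*k - 88)*factorial(k + 2)/((k + 4)*(k + 5))

Invalid: residual -3**(k + 1)*(3*k**3 + 11*k**2 - 28*k - 88)*factorial(k + 2)/((k + 4)*(k + 5)) ≠ 0.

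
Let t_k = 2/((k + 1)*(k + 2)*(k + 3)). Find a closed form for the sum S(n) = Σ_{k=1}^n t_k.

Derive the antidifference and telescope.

t_(k+1)/t_k = (k + 1)/(k + 4).
So A=k + 1 and B=k + 4, with C=1.
Solve (k + 1)·f(k+1) − (k + 3)·f(k) = 1.
From deg A=1, deg B=1, deg C=0: d=2.
Solving with deg f ≤ 2: f(k) = k*(k + 3)/4.
Certificate R = B(k−1)f/C = k*(k + 3)**2/4 gives s_k = k*(k + 3)/(2*(k + 1)*(k + 2)).
Δs = 2/(k**3 + 6*k**2 + 11*k + 6), as required.
Evaluate: s_(n+1) = (n**2 + 5*n + 4)/(2*(n**2 + 5*n + 6)); subtract s_(1) = 1/3 ⇒ S(n) = n*(n + 5)/(6*(n**2 + 5*n + 6)).

S(n) = n*(n + 5)/(6*(n**2 + 5*n + 6))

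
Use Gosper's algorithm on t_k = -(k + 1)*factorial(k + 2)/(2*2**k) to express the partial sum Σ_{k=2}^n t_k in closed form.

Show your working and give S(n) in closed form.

t_(k+1)/t_k = (k + 2)*(k + 3)/(2*(k + 1)).
Gosper form: A/B · C(k+1)/C(k) with A=k/2 + 3/2, B=1, C=k + 1.
Key eq: (k/2 + 3/2)·f(k+1) = (1)·f(k) + (k + 1).
Degrees (1,0,1) ⇒ d ≤ 0.
Coefficient equations give f(k) = 2.
Then R = B(k−1)f/C = 2/(k + 1), so s_k = R(k)·t_k = -factorial(k + 2)/2**k.
Δs = -(k + 1)*factorial(k + 2)/(2*2**k), as required.
Σ_(k=2)^n t_k = s_(n+1) − s_(2) = (-2**(-n - 1)*factorial(n + 3)) − (-6), i.e. 6 - factorial(n + 3)/(2*2**n).

S(n) = 6 - factorial(n + 3)/(2*2**n)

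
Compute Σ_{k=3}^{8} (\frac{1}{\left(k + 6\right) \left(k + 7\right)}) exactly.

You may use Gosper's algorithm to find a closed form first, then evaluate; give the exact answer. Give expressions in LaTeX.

r(k) = (k + 6)/(k + 8) after simplifying.
Normal form (A,B,C) = (k + 6, k + 8, 1).
f must satisfy (k + 6)·f(k+1) − (k + 7)·f(k) = 1.
Degrees (1,1,0) ⇒ d ≤ 1.
Solve for f: f(k) = k/6 (degree 1 ≤ 1).
R(k) = B(k−1)·f(k)/C(k) = k*(k + 7)/6; s_k = R·t_k = k/(6*(k + 6)).
Check: Δs_k = 1/(k**2 + 13*k + 42). ✓
Evaluate s at k=9 and k=3: 1/10 and 1/18; difference 2/45.

Σ = 2/45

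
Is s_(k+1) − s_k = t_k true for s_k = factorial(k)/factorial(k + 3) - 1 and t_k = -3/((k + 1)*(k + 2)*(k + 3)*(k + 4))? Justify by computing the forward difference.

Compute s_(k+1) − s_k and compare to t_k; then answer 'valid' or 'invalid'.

Valid — Δs_k = t_k.

s_(k+1) = factorial(k + 1)/factorial(k + 4) - 1
s_(k+1) − s_k = -3/((k + 1)*(k + 2)*(k + 3)*(k + 4))
(s_(k+1) − s_k) − t_k = 0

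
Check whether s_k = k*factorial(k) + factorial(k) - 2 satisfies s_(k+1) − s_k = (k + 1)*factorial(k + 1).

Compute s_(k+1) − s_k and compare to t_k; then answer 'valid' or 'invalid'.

s_(k+1) = k**2*factorial(k) + 3*k*factorial(k) + 2*factorial(k) - 2
s_(k+1) − s_k = (k + 1)*factorial(k + 1)
(s_(k+1) − s_k) − t_k = 0

valid; difference matches t_k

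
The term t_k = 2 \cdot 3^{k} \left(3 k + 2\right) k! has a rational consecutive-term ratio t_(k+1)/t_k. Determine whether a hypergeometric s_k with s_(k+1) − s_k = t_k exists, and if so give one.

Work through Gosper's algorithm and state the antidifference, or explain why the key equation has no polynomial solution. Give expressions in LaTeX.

s_k = 2 \cdot 3^{k} k!

t_(k+1)/t_k = 3*(k + 1)*(3*k + 5)/(3*k + 2).
Factor: A=3*k + 3; B=1; C=k + 2/3.
f must satisfy (3*k + 3)·f(k+1) − (1)·f(k) = k + 2/3.
Degrees (1,0,1) ⇒ d ≤ 0.
Solving with deg f ≤ 0: f(k) = 1/3.
Certificate R = B(k−1)f/C = 1/(3*k + 2) gives s_k = 2*3**k*factorial(k).
s_(k+1) − s_k = 2*3**k*(3*k + 2)*factorial(k) = t_k.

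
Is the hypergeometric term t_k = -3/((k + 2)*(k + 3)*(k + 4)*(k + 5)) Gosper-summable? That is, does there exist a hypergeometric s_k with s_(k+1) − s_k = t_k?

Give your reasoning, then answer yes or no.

Step 1: r(k) = (k + 2)/(k + 6).
Gosper form: A/B · C(k+1)/C(k) with A=k + 2, B=k + 6, C=1.
Key eq: (k + 2)·f(k+1) = (k + 5)·f(k) + (1).
deg f ≤ 3 (via 1,1,0).
Coefficient equations give f(k) = k*(k**2 + 9*k + 26)/72.
Certificate R = B(k−1)f/C = k*(k + 5)*(k**2 + 9*k + 26)/72 gives s_k = k*(-k**2 - 9*k - 26)/(24*(k + 2)*(k + 3)*(k + 4)).
Verify: -3/(k**4 + 14*k**3 + 71*k**2 + 154*k + 120) matches t_k.

Yes. s_k = k*(-k**2 - 9*k - 26)/(24*(k + 2)*(k + 3)*(k + 4)).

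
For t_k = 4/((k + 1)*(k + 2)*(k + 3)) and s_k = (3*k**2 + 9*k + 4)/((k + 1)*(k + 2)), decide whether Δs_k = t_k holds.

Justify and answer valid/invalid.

s_(k+1) = (9*k + 3*(k + 1)**2 + 13)/((k + 2)*(k + 3))
s_(k+1) − s_k = 4/(k**3 + 6*k**2 + 11*k + 6)
(s_(k+1) − s_k) − t_k = 0

Valid — Δs_k = t_k.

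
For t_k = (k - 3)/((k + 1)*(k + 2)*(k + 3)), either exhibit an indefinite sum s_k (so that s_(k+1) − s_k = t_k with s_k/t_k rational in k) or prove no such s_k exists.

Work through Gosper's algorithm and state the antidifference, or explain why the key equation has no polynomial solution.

r(k) = (k - 2)*(k + 1)/((k - 3)*(k + 4)) after simplifying.
Factor: A=k + 1; B=k + 4; C=k - 3.
Set up (k + 1)·f(k+1) − (k + 3)·f(k) − (k - 3) = 0.
d = 2 from the (1,1,1) case.
Match coefficients ⇒ f(k) = -k*(k + 5)/2.
R(k) = B(k−1)·f(k)/C(k) = -k*(k + 3)*(k + 5)/(2*(k - 3)); s_k = R·t_k = k*(-k - 5)/(2*(k + 1)*(k + 2)).
Verify: (k - 3)/(k**3 + 6*k**2 + 11*k + 6) matches t_k.

s_k = k*(-k - 5)/(2*(k + 1)*(k + 2))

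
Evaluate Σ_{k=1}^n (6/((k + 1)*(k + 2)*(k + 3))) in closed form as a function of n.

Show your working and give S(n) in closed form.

t_(k+1)/t_k = (k + 1)/(k + 4).
Normal form (A,B,C) = (k + 1, k + 4, 1).
f must satisfy (k + 1)·f(k+1) − (k + 3)·f(k) = 1.
Degrees (1,1,0) ⇒ d ≤ 2.
Match coefficients ⇒ f(k) = k*(k + 3)/4.
Certificate R = B(k−1)f/C = k*(k + 3)**2/4 gives s_k = 3*k*(k + 3)/(2*(k + 1)*(k + 2)).
Δs = 6/(k**3 + 6*k**2 + 11*k + 6), as required.
Telescope: S(n) = s_(n+1) − s_(1) = 3*(n**2 + 5*n + 4)/(2*(n**2 + 5*n + 6)) − (1) = n*(n + 5)/(2*(n**2 + 5*n + 6)).

S(n) = n*(n + 5)/(2*(n**2 + 5*n + 6))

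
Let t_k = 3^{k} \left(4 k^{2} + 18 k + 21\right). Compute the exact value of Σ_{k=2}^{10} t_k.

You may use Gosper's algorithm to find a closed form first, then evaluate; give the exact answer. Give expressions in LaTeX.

Ratio r(k) = 3*(4*k**2 + 26*k + 43)/(4*k**2 + 18*k + 21).
Factor: A=3; B=1; C=k**2 + 9*k/2 + 21/4.
Key eq: (3)·f(k+1) = (1)·f(k) + (k**2 + 9*k/2 + 21/4).
From deg A=0, deg B=0, deg C=2: d=2.
Solving with deg f ≤ 2: f(k) = (2*k**2 + 3*k + 3)/4.
Certificate R = B(k−1)f/C = (2*k**2 + 3*k + 3)/(4*k**2 + 18*k + 21) gives s_k = 3**k*(2*k**2 + 3*k + 3).
Check: Δs_k = 3**k*(4*k**2 + 18*k + 21). ✓
Σ_(k=2)^(10) t_k = s_(11) − s_(2) = 49246866 − (153) = 49246713.

Σ = 49246713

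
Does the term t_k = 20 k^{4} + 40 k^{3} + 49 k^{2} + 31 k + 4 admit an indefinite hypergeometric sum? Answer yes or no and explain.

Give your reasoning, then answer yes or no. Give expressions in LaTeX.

Yes. s_k = k \left(4 k^{4} + 3 k^{2} + k - 4\right).

The ratio is (20*k**4 + 120*k**3 + 289*k**2 + 329*k + 144)/(20*k**4 + 40*k**3 + 49*k**2 + 31*k + 4).
Normal form (A,B,C) = (1, 1, k**4 + 2*k**3 + 49*k**2/20 + 31*k/20 + 1/5).
f must satisfy (1)·f(k+1) − (1)·f(k) = k**4 + 2*k**3 + 49*k**2/20 + 31*k/20 + 1/5.
Degrees (0,0,4) ⇒ d ≤ 5.
Match coefficients ⇒ f(k) = k*(4*k**4 + 3*k**2 + k - 4)/20.
R(k) = B(k−1)·f(k)/C(k) = k*(4*k**4 + 3*k**2 + k - 4)/(20*k**4 + 40*k**3 + 49*k**2 + 31*k + 4); s_k = R·t_k = k*(4*k**4 + 3*k**2 + k - 4).
s_(k+1) − s_k = 20*k**4 + 40*k**3 + 49*k**2 + 31*k + 4 = t_k.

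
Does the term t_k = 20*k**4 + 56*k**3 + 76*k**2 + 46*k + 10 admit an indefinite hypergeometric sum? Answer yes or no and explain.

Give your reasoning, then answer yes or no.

r(k) = (10*k**4 + 68*k**3 + 182*k**2 + 223*k + 104)/(10*k**4 + 28*k**3 + 38*k**2 + 23*k + 5) after simplifying.
Gosper form: A/B · C(k+1)/C(k) with A=1, B=1, C=k**4 + 14*k**3/5 + 19*k**2/5 + 23*k/10 + 1/2.
Key eq: (1)·f(k+1) = (1)·f(k) + (k**4 + 14*k**3/5 + 19*k**2/5 + 23*k/10 + 1/2).
From deg A=0, deg B=0, deg C=4: d=5.
A polynomial solution: f(k) = k*(4*k**4 + 4*k**3 + 4*k**2 - k - 1)/20.
Certificate R = B(k−1)f/C = k*(4*k**4 + 4*k**3 + 4*k**2 - k - 1)/(2*(10*k**4 + 28*k**3 + 38*k**2 + 23*k + 5)) gives s_k = k*(4*k**4 + 4*k**3 + 4*k**2 - k - 1).
Δs = 20*k**4 + 56*k**3 + 76*k**2 + 46*k + 10, as required.

Yes. s_k = k*(4*k**4 + 4*k**3 + 4*k**2 - k - 1).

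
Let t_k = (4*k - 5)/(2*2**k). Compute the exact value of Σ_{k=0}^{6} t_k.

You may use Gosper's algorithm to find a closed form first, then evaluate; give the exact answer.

t_(k+1)/t_k = (4*k - 1)/(2*(4*k - 5)).
Normal form (A,B,C) = (1/2, 1, k - 5/4).
Need (1/2)·f(k+1) − (1)·f(k) = k - 5/4.
Bound: deg f ≤ 1.
A polynomial solution: f(k) = -(4*k - 1)/2.
Then R = B(k−1)f/C = -2*(4*k - 1)/(4*k - 5), so s_k = R(k)·t_k = (1 - 4*k)/2**k.
Verify: (4*k - 5)/(2*2**k) matches t_k.
Σ_(k=0)^(6) t_k = s_(7) − s_(0) = -27/128 − (1) = -155/128.

Σ = -155/128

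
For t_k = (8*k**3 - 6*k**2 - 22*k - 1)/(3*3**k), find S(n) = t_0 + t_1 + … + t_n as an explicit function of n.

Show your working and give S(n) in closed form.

S(n) = (6*3**n - 4*n**3 - 15*n**2 - 16*n - 7)/(3*3**n)

t_(k+1)/t_k = (8*k**3 + 18*k**2 - 10*k - 21)/(3*(8*k**3 - 6*k**2 - 22*k - 1)).
Gosper form: A/B · C(k+1)/C(k) with A=1/3, B=1, C=k**3 - 3*k**2/4 - 11*k/4 - 1/8.
Set up (1/3)·f(k+1) − (1)·f(k) − (k**3 - 3*k**2/4 - 11*k/4 - 1/8) = 0.
deg f ≤ 3 (via 0,0,3).
Coefficient equations give f(k) = -3*(4*k**3 + 3*k**2 - 2*k + 2)/8.
R(k) = B(k−1)·f(k)/C(k) = -3*(4*k**3 + 3*k**2 - 2*k + 2)/(8*k**3 - 6*k**2 - 22*k - 1); s_k = R·t_k = (-4*k**3 - 3*k**2 + 2*k - 2)/3**k.
s_(k+1) − s_k = (8*k**3 - 6*k**2 - 22*k - 1)/(3*3**k) = t_k.
Σ_(k=0)^n t_k = s_(n+1) − s_(0) = (3**(-n - 1)*(-4*n**3 - 15*n**2 - 16*n - 7)) − (-2), i.e. (6*3**n - 4*n**3 - 15*n**2 - 16*n - 7)/(3*3**n).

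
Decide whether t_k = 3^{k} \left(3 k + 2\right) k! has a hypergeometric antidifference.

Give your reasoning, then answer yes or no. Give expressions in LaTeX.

Yes. s_k = 3^{k} k!.

Ratio r(k) = 3*(k + 1)*(3*k + 5)/(3*k + 2).
Take A(k)=3*k + 3, B(k)=1, C(k)=k + 2/3.
Solve (3*k + 3)·f(k+1) − (1)·f(k) = k + 2/3.
From deg A=1, deg B=0, deg C=1: d=0.
Solve for f: f(k) = 1/3 (degree 0 ≤ 0).
Then R = B(k−1)f/C = 1/(3*k + 2), so s_k = R(k)·t_k = 3**k*factorial(k).
s_(k+1) − s_k = 3**k*(3*k + 2)*factorial(k) = t_k.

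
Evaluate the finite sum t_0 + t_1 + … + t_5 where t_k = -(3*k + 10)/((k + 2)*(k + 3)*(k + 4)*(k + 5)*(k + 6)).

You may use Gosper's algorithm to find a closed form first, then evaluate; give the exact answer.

r(k) = (k + 2)*(3*k + 13)/((k + 7)*(3*k + 10)) after simplifying.
So A=k + 2 and B=k + 7, with C=k + 10/3.
Key eq: (k + 2)·f(k+1) = (k + 6)·f(k) + (k + 10/3).
deg f ≤ 4 (via 1,1,1).
Solving with deg f ≤ 4: f(k) = k*(k + 3)*(k**2 + 11*k + 38)/120.
Get s_k = R·t_k = k*(-k**2 - 11*k - 38)/(40*(k**3 + 11*k**2 + 38*k + 40)) with R(k) = B(k−1)f(k)/C(k) = k*(k + 3)*(k + 6)*(k**2 + 11*k + 38)/(40*(3*k + 10)).
s_(k+1) − s_k = (-3*k - 10)/(k**5 + 20*k**4 + 155*k**3 + 580*k**2 + 1044*k + 720) = t_k.
Σ_(k=0)^(5) t_k = s_(6) − s_(0) = -21/880 − (0) = -21/880.

Σ = -21/880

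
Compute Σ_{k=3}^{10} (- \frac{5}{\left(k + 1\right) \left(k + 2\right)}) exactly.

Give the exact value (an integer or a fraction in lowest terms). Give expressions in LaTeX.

Ratio r(k) = (k + 1)/(k + 3).
A = k + 1, B = k + 3, C = 1.
f must satisfy (k + 1)·f(k+1) − (k + 2)·f(k) = 1.
deg f ≤ 1 (via 1,1,0).
Solve for f: f(k) = k (degree 1 ≤ 1).
Certificate R = B(k−1)f/C = k*(k + 2) gives s_k = -5*k/(k + 1).
Check: Δs_k = -5/(k**2 + 3*k + 2). ✓
Sum = s_(11) − s_(3); s_(11) = -55/12, s_(3) = -15/4 ⇒ -5/6.

Σ = -5/6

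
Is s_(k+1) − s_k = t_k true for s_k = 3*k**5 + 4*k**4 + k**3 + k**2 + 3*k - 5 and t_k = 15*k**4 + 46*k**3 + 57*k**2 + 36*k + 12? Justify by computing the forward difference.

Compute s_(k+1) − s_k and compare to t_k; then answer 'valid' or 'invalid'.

valid; difference matches t_k

s_(k+1) = 3*k**5 + 19*k**4 + 47*k**3 + 58*k**2 + 39*k + 7
s_(k+1) − s_k = 15*k**4 + 46*k**3 + 57*k**2 + 36*k + 12
(s_(k+1) − s_k) − t_k = 0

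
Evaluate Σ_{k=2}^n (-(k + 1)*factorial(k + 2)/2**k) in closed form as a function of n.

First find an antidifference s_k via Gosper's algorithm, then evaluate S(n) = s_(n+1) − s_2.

r(k) = (k + 2)*(k + 3)/(2*(k + 1)) after simplifying.
A = k/2 + 3/2, B = 1, C = k + 1.
Set up (k/2 + 3/2)·f(k+1) − (1)·f(k) − (k + 1) = 0.
From deg A=1, deg B=0, deg C=1: d=0.
A polynomial solution: f(k) = 2.
Get s_k = R·t_k = -2**(1 - k)*factorial(k + 2) with R(k) = B(k−1)f(k)/C(k) = 2/(k + 1).
s_(k+1) − s_k = -(k + 1)*factorial(k + 2)/2**k = t_k.
Σ_(k=2)^n t_k = s_(n+1) − s_(2) = (-factorial(n + 3)/2**n) − (-12), i.e. 12 - factorial(n + 3)/2**n.

S(n) = 12 - factorial(n + 3)/2**n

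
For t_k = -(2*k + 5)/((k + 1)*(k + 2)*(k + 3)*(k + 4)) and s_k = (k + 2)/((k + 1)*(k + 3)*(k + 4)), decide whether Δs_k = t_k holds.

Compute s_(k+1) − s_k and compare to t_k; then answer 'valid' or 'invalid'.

s_(k+1) = (k + 3)/((k + 2)*(k + 4)*(k + 5))
s_(k+1) − s_k = ((k + 1)*(k + 3)**2 - (k + 2)**2*(k + 5))/((k + 1)*(k + 2)*(k + 3)*(k + 4)*(k + 5))
(s_(k+1) − s_k) − t_k = 2*(3*k + 7)/(k**5 + 15*k**4 + 85*k**3 + 225*k**2 + 274*k + 120)

Invalid: residual 2*(3*k + 7)/(k**5 + 15*k**4 + 85*k**3 + 225*k**2 + 274*k + 120) ≠ 0.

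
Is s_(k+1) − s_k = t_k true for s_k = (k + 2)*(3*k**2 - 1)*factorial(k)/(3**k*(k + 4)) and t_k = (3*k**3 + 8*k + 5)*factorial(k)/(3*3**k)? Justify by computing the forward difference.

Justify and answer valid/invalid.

s_(k+1) = (k + 3)*(3*k**2 + 6*k + 2)*factorial(k + 1)/(3*3**k*(k + 5))
s_(k+1) − s_k = (3*k**5 + 21*k**4 + 44*k**3 + 79*k**2 + 131*k + 54)*factorial(k)/(3*3**k*(k + 4)*(k + 5))
(s_(k+1) − s_k) − t_k = -2*(3*k**4 + 12*k**3 - k**2 + 37*k + 23)*factorial(k)/(3*3**k*(k + 4)*(k + 5))

Invalid: residual -2*(3*k**4 + 12*k**3 - k**2 + 37*k + 23)*factorial(k)/(3*3**k*(k + 4)*(k + 5)) ≠ 0.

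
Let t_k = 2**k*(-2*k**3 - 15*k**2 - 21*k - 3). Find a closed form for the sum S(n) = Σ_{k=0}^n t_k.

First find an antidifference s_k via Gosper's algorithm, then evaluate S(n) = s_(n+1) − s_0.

S(n) = -4*2**n*n**3 - 18*2**n*n**2 - 18*2**n*n - 2*2**n - 1

t_(k+1)/t_k = 2*(2*k**3 + 21*k**2 + 57*k + 41)/(2*k**3 + 15*k**2 + 21*k + 3).
Normal form (A,B,C) = (2, 1, k**3 + 15*k**2/2 + 21*k/2 + 3/2).
Key eq: (2)·f(k+1) = (1)·f(k) + (k**3 + 15*k**2/2 + 21*k/2 + 3/2).
From deg A=0, deg B=0, deg C=3: d=3.
Solving with deg f ≤ 3: f(k) = (2*k**3 + 3*k**2 - 3*k - 1)/2.
R(k) = B(k−1)·f(k)/C(k) = (2*k**3 + 3*k**2 - 3*k - 1)/(2*k**3 + 15*k**2 + 21*k + 3); s_k = R·t_k = 2**k*(-2*k**3 - 3*k**2 + 3*k + 1).
Verify: 2**k*(-2*k**3 - 15*k**2 - 21*k - 3) matches t_k.
Telescope: S(n) = s_(n+1) − s_(0) = 2**(n + 1)*(-2*n**3 - 9*n**2 - 9*n - 1) − (1) = -4*2**n*n**3 - 18*2**n*n**2 - 18*2**n*n - 2*2**n - 1.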